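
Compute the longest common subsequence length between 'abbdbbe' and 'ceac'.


DP table for LCS of 'abbdbbe' and 'ceac':
       c  e  a  c
    0  0  0  0  0
  a 0  0  0  1  1
  b 0  0  0  1  1
  b 0  0  0  1  1
  d 0  0  0  1  1
  b 0  0  0  1  1
  b 0  0  0  1  1
  e 0  0  1  1  1
LCS: 'a'
LCS length = 1

1


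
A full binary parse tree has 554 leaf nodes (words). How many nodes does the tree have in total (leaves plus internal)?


Leaf nodes (terminals): 554
Internal nodes = n - 1 = 554 - 1 = 553
Total = leaves + internal = 554 + 553 = 1107

1107


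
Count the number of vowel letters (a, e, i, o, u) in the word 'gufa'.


Scanning each character of 'gufa':
  Position 1: 'g' -> consonant (running count: 0)
  Position 2: 'u' -> vowel (running count: 1)
  Position 3: 'f' -> consonant (running count: 1)
  Position 4: 'a' -> vowel (running count: 2)
Total vowels: 2

2


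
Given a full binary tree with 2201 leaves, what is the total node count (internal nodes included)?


Leaf nodes (terminals): 2201
Internal nodes = n - 1 = 2201 - 1 = 2200
Total = leaves + internal = 2201 + 2200 = 4401

4401


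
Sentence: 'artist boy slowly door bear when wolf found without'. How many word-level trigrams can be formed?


Word trigrams from [9] words:
  Trigram 1: (artist boy slowly)
  Trigram 2: (boy slowly door)
  Trigram 3: (slowly door bear)
  Trigram 4: (door bear when)
  Trigram 5: (bear when wolf)
  Trigram 6: (when wolf found)
  Trigram 7: (wolf found without)
Total word trigrams: 9 - 2 = 7

7


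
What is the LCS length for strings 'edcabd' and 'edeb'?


DP table for LCS of 'edcabd' and 'edeb':
       e  d  e  b
    0  0  0  0  0
  e 0  1  1  1  1
  d 0  1  2  2  2
  c 0  1  2  2  2
  a 0  1  2  2  2
  b 0  1  2  2  3
  d 0  1  2  2  3
LCS: 'edb'
LCS length = 3

3


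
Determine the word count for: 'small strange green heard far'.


Counting words by splitting on spaces:
  Word 1: 'small'
  Word 2: 'strange'
  Word 3: 'green'
  Word 4: 'heard'
  Word 5: 'far'
Total words: 5

5


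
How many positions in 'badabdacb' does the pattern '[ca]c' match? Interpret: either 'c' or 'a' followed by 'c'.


Pattern: [ca]c means either 'c' or 'a' followed by 'c'.
Scanning 'badabdacb' position-by-position:
  Pos 0: window 'ba' -> no
  Pos 1: window 'ad' -> no
  Pos 2: window 'da' -> no
  Pos 3: window 'ab' -> no
  Pos 4: window 'bd' -> no
  Pos 5: window 'da' -> no
  Pos 6: window 'ac' -> MATCH
  Pos 7: window 'cb' -> no
  Pos 8: window 'b' -> no
Total matches: 1

1


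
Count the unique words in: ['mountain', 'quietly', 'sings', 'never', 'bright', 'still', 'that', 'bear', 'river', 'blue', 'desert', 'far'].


Listing all tokens and tracking unique types:
  Token 1: 'mountain' -> NEW (unique so far: 1)
  Token 2: 'quietly' -> NEW (unique so far: 2)
  Token 3: 'sings' -> NEW (unique so far: 3)
  Token 4: 'never' -> NEW (unique so far: 4)
  Token 5: 'bright' -> NEW (unique so far: 5)
  Token 6: 'still' -> NEW (unique so far: 6)
  Token 7: 'that' -> NEW (unique so far: 7)
  Token 8: 'bear' -> NEW (unique so far: 8)
  Token 9: 'river' -> NEW (unique so far: 9)
  Token 10: 'blue' -> NEW (unique so far: 10)
  Token 11: 'desert' -> NEW (unique so far: 11)
  Token 12: 'far' -> NEW (unique so far: 12)
Unique types: ('bear', 'blue', 'bright', 'desert', 'far', 'mountain', 'never', 'quietly', 'river', 'sings', 'still', 'that')
Vocabulary size: 12

12


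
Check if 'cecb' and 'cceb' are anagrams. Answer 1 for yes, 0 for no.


Sort characters of 'cecb': 'bcce'
Sort characters of 'cceb': 'bcce'
Sorted forms match -> they ARE anagrams
Result: 1

1


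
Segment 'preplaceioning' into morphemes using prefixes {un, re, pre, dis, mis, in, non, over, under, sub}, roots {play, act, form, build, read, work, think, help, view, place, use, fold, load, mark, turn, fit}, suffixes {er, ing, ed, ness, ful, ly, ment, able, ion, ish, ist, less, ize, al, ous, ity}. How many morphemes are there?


Segmenting 'preplaceioning' against the inventory:
  'pre' -> prefix (morpheme 1)
  'place' -> root (morpheme 2)
  'ion' -> suffix (morpheme 3)
  'ing' -> suffix (morpheme 4)
Total morphemes: 4

4


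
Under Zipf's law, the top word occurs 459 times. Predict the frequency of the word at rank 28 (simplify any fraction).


Zipf's law: freq(rank) = f1 / rank
f1 = 459, rank = 28
freq = 459 / 28
GCD(459, 28) = 1
Simplified: 459/28

459/28


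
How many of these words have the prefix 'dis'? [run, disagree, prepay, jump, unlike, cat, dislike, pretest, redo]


Checking each word for prefix 'dis':
  'run' -> no (count: 0)
  'disagree' -> YES, starts with 'dis' (count: 1)
  'prepay' -> no (count: 1)
  'jump' -> no (count: 1)
  'unlike' -> no (count: 1)
  'cat' -> no (count: 1)
  'dislike' -> YES, starts with 'dis' (count: 2)
  'pretest' -> no (count: 2)
  'redo' -> no (count: 2)
Total with prefix 'dis': 2

2


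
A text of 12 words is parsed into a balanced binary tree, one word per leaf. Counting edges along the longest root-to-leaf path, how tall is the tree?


In a balanced binary tree with n leaves the deepest leaf is ceil(log2(n)) edges below the root.
log2(12) = 3.5850
ceil(3.5850) = 4
height (edges) = 4

4


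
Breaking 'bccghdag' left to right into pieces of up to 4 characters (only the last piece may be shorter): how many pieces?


'bccghdag' has 8 characters.
Chunking with max size 4:
  Chunk 1: 'bccg' (positions 0-3)
  Chunk 2: 'hdag' (positions 4-7)
Total chunks: ceil(8 / 4) = 2

2


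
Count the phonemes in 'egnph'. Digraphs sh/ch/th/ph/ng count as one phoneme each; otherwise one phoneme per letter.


Parsing 'egnph' greedily, digraphs first:
  'e' -> vowel phoneme (phonemes so far: 1)
  'g' -> consonant phoneme (phonemes so far: 2)
  'n' -> consonant phoneme (phonemes so far: 3)
  'ph' -> digraph (1 consonant phoneme) (phonemes so far: 4)
Total phonemes: 4

4


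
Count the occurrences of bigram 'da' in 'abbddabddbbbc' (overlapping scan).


Scanning 'abbddabddbbbc' for bigram 'da':
  Position 0: 'ab' -> no
  Position 1: 'bb' -> no
  Position 2: 'bd' -> no
  Position 3: 'dd' -> no
  Position 4: 'da' -> MATCH
  Position 5: 'ab' -> no
  Position 6: 'bd' -> no
  Position 7: 'dd' -> no
  Position 8: 'db' -> no
  Position 9: 'bb' -> no
  Position 10: 'bb' -> no
  Position 11: 'bc' -> no
Total matches: 1

1


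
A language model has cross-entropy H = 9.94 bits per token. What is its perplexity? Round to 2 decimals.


Perplexity formula: PP = 2^H
H = 9.94
PP = 2^9.94
Decompose: 2^9.94 = 2^9 * 2^0.94
2^9 = 512, 2^0.94 ~ 1.9185282
PP ~ 512 * 1.9185282 = 982.2864384
Rounded to 2 decimals: 982.29

982.29


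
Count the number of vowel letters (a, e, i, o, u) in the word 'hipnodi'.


Scanning each character of 'hipnodi':
  Position 1: 'h' -> consonant (running count: 0)
  Position 2: 'i' -> vowel (running count: 1)
  Position 3: 'p' -> consonant (running count: 1)
  Position 4: 'n' -> consonant (running count: 1)
  Position 5: 'o' -> vowel (running count: 2)
  Position 6: 'd' -> consonant (running count: 2)
  Position 7: 'i' -> vowel (running count: 3)
Total vowels: 3

3


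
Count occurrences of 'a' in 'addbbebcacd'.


Scanning 'addbbebcacd' for 'a':
  Position 0: 'a' -> MATCH (count: 1)
  Position 8: 'a' -> MATCH (count: 2)
Total occurrences of 'a': 2

2


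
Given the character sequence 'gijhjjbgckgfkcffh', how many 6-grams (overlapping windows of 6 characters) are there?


String 'gijhjjbgckgfkcffh' has length L = 17.
Number of overlapping n-grams = L - n + 1
Substituting: 17 - 6 + 1 = 12

12


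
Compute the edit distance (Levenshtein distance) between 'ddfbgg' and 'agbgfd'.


Building DP table for s1='ddfbgg' (len 6) and s2='agbgfd' (len 6):
       a  g  b  g  f  d
    0  1  2  3  4  5  6
  d 1  1  2  3  4  5  5
  d 2  2  2  3  4  5  5
  f 3  3  3  3  4  4  5
  b 4  4  4  3  4  5  5
  g 5  5  4  4  3  4  5
  g 6  6  5  5  4  4  5
Edit distance = dp[6][6] = 5

5


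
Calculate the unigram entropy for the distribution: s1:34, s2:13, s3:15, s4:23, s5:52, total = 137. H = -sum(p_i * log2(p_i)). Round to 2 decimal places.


Computing entropy H = -sum(p_i * log2(p_i)):
  s1: p = 34/137 = 0.2482, -p*log2(p) = 0.4990
  s2: p = 13/137 = 0.0949, -p*log2(p) = 0.3224
  s3: p = 15/137 = 0.1095, -p*log2(p) = 0.3494
  s4: p = 23/137 = 0.1679, -p*log2(p) = 0.4322
  s5: p = 52/137 = 0.3796, -p*log2(p) = 0.5305
H = sum of terms = 2.1335
Rounded to 2 decimals: 2.13

2.13


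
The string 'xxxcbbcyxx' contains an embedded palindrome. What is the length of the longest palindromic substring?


Scanning 'xxxcbbcyxx' for palindromic substrings.
Substring at positions 3-6: 'cbbc'.
Check: reverse('cbbc') = 'cbbc' -> palindrome confirmed.
Neighbouring characters ('x' / 'y') break symmetry, so it cannot extend further.
No longer palindromic substring exists; longest length = 4

4


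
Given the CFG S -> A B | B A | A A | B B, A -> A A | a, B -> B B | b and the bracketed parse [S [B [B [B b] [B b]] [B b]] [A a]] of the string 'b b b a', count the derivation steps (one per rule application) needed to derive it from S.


Every bracketed nonterminal node [X ...] in the tree is produced by exactly one rule application.
Reading the tree off as a leftmost derivation:
  Step 1: S  =>  B A   (applied S -> B A)
  Step 2: B A  =>  B B A   (applied B -> B B)
  Step 3: B B A  =>  B B B A   (applied B -> B B)
  Step 4: B B B A  =>  b B B A   (applied B -> b)
  Step 5: b B B A  =>  b b B A   (applied B -> b)
  Step 6: b b B A  =>  b b b A   (applied B -> b)
  Step 7: b b b A  =>  b b b a   (applied A -> a)
Final yield: b b b a
Total rewrite steps: 7

7


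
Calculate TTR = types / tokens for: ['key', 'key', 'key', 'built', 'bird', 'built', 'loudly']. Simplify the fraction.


Tokens: 7
Unique types: ('bird', 'built', 'key', 'loudly') = 4
TTR = 4/7
Already in lowest terms.

4/7


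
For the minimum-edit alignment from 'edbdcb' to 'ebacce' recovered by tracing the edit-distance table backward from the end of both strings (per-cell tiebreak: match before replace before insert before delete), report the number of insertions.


Edit distance = 4. Backtracking from cell (6, 6) with preference match > replace > insert > delete,
then listing the resulting alignment 'edbdcb' -> 'ebacce' left to right:
  Step 1: keep 'e'
  Step 2: replace d->b
  Step 3: replace b->a
  Step 4: replace d->c
  Step 5: keep 'c'
  Step 6: replace b->e
Total insertions: 0

0


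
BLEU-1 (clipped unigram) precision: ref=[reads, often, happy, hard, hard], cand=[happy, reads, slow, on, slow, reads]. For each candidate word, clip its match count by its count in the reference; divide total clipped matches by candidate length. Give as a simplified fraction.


Reference word counts: {'happy': 1, 'hard': 2, 'often': 1, 'reads': 1}
Checking each candidate word (with clipping):
  'happy' -> in reference (ref count 1, used 1/1) -> match (matches: 1)
  'reads' -> in reference (ref count 1, used 1/1) -> match (matches: 2)
  'slow' -> not in reference -> no match (matches: 2)
  'on' -> not in reference -> no match (matches: 2)
  'slow' -> not in reference -> no match (matches: 2)
  'reads' -> ref count 1 already used up (1/1) -> clipped, no match (matches: 2)
Clipped matches: 2, Candidate length: 6
Precision = 2/6 = 1/3

1/3


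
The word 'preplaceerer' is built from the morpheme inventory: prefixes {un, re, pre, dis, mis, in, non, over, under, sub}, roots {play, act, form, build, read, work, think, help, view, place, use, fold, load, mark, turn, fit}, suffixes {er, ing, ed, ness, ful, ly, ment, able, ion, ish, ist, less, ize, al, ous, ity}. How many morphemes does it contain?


Segmenting 'preplaceerer' against the inventory:
  'pre' -> prefix (morpheme 1)
  'place' -> root (morpheme 2)
  'er' -> suffix (morpheme 3)
  'er' -> suffix (morpheme 4)
Total morphemes: 4

4


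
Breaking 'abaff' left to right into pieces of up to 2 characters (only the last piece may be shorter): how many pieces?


'abaff' has 5 characters.
Chunking with max size 2:
  Chunk 1: 'ab' (positions 0-1)
  Chunk 2: 'af' (positions 2-3)
  Chunk 3: 'f' (positions 4-4)
Total chunks: ceil(5 / 2) = 3

3


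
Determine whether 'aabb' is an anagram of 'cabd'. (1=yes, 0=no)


Sort characters of 'aabb': 'aabb'
Sort characters of 'cabd': 'abcd'
Sorted forms differ -> they are NOT anagrams
Result: 0

0


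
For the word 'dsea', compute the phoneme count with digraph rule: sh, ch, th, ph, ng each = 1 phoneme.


Parsing 'dsea' greedily, digraphs first:
  'd' -> consonant phoneme (phonemes so far: 1)
  's' -> consonant phoneme (phonemes so far: 2)
  'e' -> vowel phoneme (phonemes so far: 3)
  'a' -> vowel phoneme (phonemes so far: 4)
Total phonemes: 4

4


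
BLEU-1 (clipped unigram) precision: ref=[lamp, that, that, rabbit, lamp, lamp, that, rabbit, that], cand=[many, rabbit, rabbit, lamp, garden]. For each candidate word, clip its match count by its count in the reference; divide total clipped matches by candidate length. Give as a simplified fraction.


Reference word counts: {'lamp': 3, 'rabbit': 2, 'that': 4}
Checking each candidate word (with clipping):
  'many' -> not in reference -> no match (matches: 0)
  'rabbit' -> in reference (ref count 2, used 1/2) -> match (matches: 1)
  'rabbit' -> in reference (ref count 2, used 2/2) -> match (matches: 2)
  'lamp' -> in reference (ref count 3, used 1/3) -> match (matches: 3)
  'garden' -> not in reference -> no match (matches: 3)
Clipped matches: 3, Candidate length: 5
Precision = 3/5

3/5


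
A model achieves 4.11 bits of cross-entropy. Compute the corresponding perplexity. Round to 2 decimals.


Perplexity formula: PP = 2^H
H = 4.11
PP = 2^4.11
Decompose: 2^4.11 = 2^4 * 2^0.11
2^4 = 16, 2^0.11 ~ 1.0792282
PP ~ 16 * 1.0792282 = 17.2676512
Rounded to 2 decimals: 17.27

17.27


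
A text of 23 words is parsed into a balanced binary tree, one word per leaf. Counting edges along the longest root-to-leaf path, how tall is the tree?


In a balanced binary tree with n leaves the deepest leaf is ceil(log2(n)) edges below the root.
log2(23) = 4.5236
ceil(4.5236) = 5
height (edges) = 5

5


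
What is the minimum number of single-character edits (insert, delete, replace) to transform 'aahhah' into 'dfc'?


Building DP table for s1='aahhah' (len 6) and s2='dfc' (len 3):
       d  f  c
    0  1  2  3
  a 1  1  2  3
  a 2  2  2  3
  h 3  3  3  3
  h 4  4  4  4
  a 5  5  5  5
  h 6  6  6  6
Edit distance = dp[6][3] = 6

6


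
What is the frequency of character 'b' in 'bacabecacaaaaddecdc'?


Scanning 'bacabecacaaaaddecdc' for 'b':
  Position 0: 'b' -> MATCH (count: 1)
  Position 4: 'b' -> MATCH (count: 2)
Total occurrences of 'b': 2

2


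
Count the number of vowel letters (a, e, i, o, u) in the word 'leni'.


Scanning each character of 'leni':
  Position 1: 'l' -> consonant (running count: 0)
  Position 2: 'e' -> vowel (running count: 1)
  Position 3: 'n' -> consonant (running count: 1)
  Position 4: 'i' -> vowel (running count: 2)
Total vowels: 2

2


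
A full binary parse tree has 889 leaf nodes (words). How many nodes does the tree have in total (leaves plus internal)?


Leaf nodes (terminals): 889
Internal nodes = n - 1 = 889 - 1 = 888
Total = leaves + internal = 889 + 888 = 1777

1777


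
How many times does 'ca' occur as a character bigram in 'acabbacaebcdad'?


Scanning 'acabbacaebcdad' for bigram 'ca':
  Position 0: 'ac' -> no
  Position 1: 'ca' -> MATCH
  Position 2: 'ab' -> no
  Position 3: 'bb' -> no
  Position 4: 'ba' -> no
  Position 5: 'ac' -> no
  Position 6: 'ca' -> MATCH
  Position 7: 'ae' -> no
  Position 8: 'eb' -> no
  Position 9: 'bc' -> no
  Position 10: 'cd' -> no
  Position 11: 'da' -> no
  Position 12: 'ad' -> no
Total matches: 2

2


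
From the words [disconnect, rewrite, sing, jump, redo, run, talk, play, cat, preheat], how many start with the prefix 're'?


Checking each word for prefix 're':
  'disconnect' -> no (count: 0)
  'rewrite' -> YES, starts with 're' (count: 1)
  'sing' -> no (count: 1)
  'jump' -> no (count: 1)
  'redo' -> YES, starts with 're' (count: 2)
  'run' -> no (count: 2)
  'talk' -> no (count: 2)
  'play' -> no (count: 2)
  'cat' -> no (count: 2)
  'preheat' -> no (count: 2)
Total with prefix 're': 2

2


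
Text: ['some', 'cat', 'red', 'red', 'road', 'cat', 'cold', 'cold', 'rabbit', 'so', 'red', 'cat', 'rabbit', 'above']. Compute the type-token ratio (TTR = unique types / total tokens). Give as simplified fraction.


Tokens: 14
Unique types: ('above', 'cat', 'cold', 'rabbit', 'red', 'road', 'so', 'some') = 8
TTR = 8/14
Simplify: divide both by 2 -> 4/7
TTR = 4/7

4/7


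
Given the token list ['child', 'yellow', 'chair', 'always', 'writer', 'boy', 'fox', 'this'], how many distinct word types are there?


Listing all tokens and tracking unique types:
  Token 1: 'child' -> NEW (unique so far: 1)
  Token 2: 'yellow' -> NEW (unique so far: 2)
  Token 3: 'chair' -> NEW (unique so far: 3)
  Token 4: 'always' -> NEW (unique so far: 4)
  Token 5: 'writer' -> NEW (unique so far: 5)
  Token 6: 'boy' -> NEW (unique so far: 6)
  Token 7: 'fox' -> NEW (unique so far: 7)
  Token 8: 'this' -> NEW (unique so far: 8)
Unique types: ('always', 'boy', 'chair', 'child', 'fox', 'this', 'writer', 'yellow')
Vocabulary size: 8

8


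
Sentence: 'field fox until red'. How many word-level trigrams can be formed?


Word trigrams from [4] words:
  Trigram 1: (field fox until)
  Trigram 2: (fox until red)
Total word trigrams: 4 - 2 = 2

2


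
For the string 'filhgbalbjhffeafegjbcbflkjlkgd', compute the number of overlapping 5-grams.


String 'filhgbalbjhffeafegjbcbflkjlkgd' has length L = 30.
Number of overlapping n-grams = L - n + 1
Substituting: 30 - 5 + 1 = 26

26


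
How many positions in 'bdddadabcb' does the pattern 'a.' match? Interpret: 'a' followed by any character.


Pattern: a. means 'a' followed by any character.
Scanning 'bdddadabcb' position-by-position:
  Pos 0: window 'bd' -> no
  Pos 1: window 'dd' -> no
  Pos 2: window 'dd' -> no
  Pos 3: window 'da' -> no
  Pos 4: window 'ad' -> MATCH
  Pos 5: window 'da' -> no
  Pos 6: window 'ab' -> MATCH
  Pos 7: window 'bc' -> no
  Pos 8: window 'cb' -> no
  Pos 9: window 'b' -> no
Total matches: 2

2


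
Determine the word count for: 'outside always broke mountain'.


Counting words by splitting on spaces:
  Word 1: 'outside'
  Word 2: 'always'
  Word 3: 'broke'
  Word 4: 'mountain'
Total words: 4

4


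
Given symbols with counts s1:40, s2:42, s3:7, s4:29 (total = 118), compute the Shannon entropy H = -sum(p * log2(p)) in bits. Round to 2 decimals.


Computing entropy H = -sum(p_i * log2(p_i)):
  s1: p = 40/118 = 0.3390, -p*log2(p) = 0.5291
  s2: p = 42/118 = 0.3559, -p*log2(p) = 0.5305
  s3: p = 7/118 = 0.0593, -p*log2(p) = 0.2418
  s4: p = 29/118 = 0.2458, -p*log2(p) = 0.4976
H = sum of terms = 1.7990
Rounded to 2 decimals: 1.80

1.80


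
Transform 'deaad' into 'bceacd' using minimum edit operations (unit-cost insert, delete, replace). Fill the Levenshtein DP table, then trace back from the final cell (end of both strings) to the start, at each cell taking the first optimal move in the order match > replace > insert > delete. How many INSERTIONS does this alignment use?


Edit distance = 3. Backtracking from cell (5, 6) with preference match > replace > insert > delete,
then listing the resulting alignment 'deaad' -> 'bceacd' left to right:
  Step 1: insert 'b' [insertion #1]
  Step 2: replace d->c
  Step 3: keep 'e'
  Step 4: keep 'a'
  Step 5: replace a->c
  Step 6: keep 'd'
Total insertions: 1

1


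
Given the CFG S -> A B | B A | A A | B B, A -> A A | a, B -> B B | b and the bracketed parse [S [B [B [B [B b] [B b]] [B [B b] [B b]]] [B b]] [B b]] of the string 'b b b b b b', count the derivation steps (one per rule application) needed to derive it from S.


Every bracketed nonterminal node [X ...] in the tree is produced by exactly one rule application.
Reading the tree off as a leftmost derivation:
  Step 1: S  =>  B B   (applied S -> B B)
  Step 2: B B  =>  B B B   (applied B -> B B)
  Step 3: B B B  =>  B B B B   (applied B -> B B)
  Step 4: B B B B  =>  B B B B B   (applied B -> B B)
  Step 5: B B B B B  =>  b B B B B   (applied B -> b)
  Step 6: b B B B B  =>  b b B B B   (applied B -> b)
  Step 7: b b B B B  =>  b b B B B B   (applied B -> B B)
  Step 8: b b B B B B  =>  b b b B B B   (applied B -> b)
  Step 9: b b b B B B  =>  b b b b B B   (applied B -> b)
  Step 10: b b b b B B  =>  b b b b b B   (applied B -> b)
  Step 11: b b b b b B  =>  b b b b b b   (applied B -> b)
Final yield: b b b b b b
Total rewrite steps: 11

11


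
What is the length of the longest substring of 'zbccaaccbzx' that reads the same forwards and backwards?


Scanning 'zbccaaccbzx' for palindromic substrings.
Substring at positions 0-9: 'zbccaaccbz'.
Check: reverse('zbccaaccbz') = 'zbccaaccbz' -> palindrome confirmed.
Neighbouring characters ('-' / 'x') break symmetry, so it cannot extend further.
No longer palindromic substring exists; longest length = 10

10


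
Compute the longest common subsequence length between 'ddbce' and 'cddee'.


DP table for LCS of 'ddbce' and 'cddee':
       c  d  d  e  e
    0  0  0  0  0  0
  d 0  0  1  1  1  1
  d 0  0  1  2  2  2
  b 0  0  1  2  2  2
  c 0  1  1  2  2  2
  e 0  1  1  2  3  3
LCS: 'dde'
LCS length = 3

3


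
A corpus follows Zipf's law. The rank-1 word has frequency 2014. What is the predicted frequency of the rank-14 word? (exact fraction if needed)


Zipf's law: freq(rank) = f1 / rank
f1 = 2014, rank = 14
freq = 2014 / 14
GCD(2014, 14) = 2
Simplified: 1007/7

1007/7


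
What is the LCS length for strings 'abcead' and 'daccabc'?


DP table for LCS of 'abcead' and 'daccabc':
       d  a  c  c  a  b  c
    0  0  0  0  0  0  0  0
  a 0  0  1  1  1  1  1  1
  b 0  0  1  1  1  1  2  2
  c 0  0  1  2  2  2  2  3
  e 0  0  1  2  2  2  2  3
  a 0  0  1  2  2  3  3  3
  d 0  1  1  2  2  3  3  3
LCS: 'abc'
LCS length = 3

3


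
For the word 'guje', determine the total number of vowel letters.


Scanning each character of 'guje':
  Position 1: 'g' -> consonant (running count: 0)
  Position 2: 'u' -> vowel (running count: 1)
  Position 3: 'j' -> consonant (running count: 1)
  Position 4: 'e' -> vowel (running count: 2)
Total vowels: 2

2


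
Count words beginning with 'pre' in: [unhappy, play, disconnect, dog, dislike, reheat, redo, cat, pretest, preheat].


Checking each word for prefix 'pre':
  'unhappy' -> no (count: 0)
  'play' -> no (count: 0)
  'disconnect' -> no (count: 0)
  'dog' -> no (count: 0)
  'dislike' -> no (count: 0)
  'reheat' -> no (count: 0)
  'redo' -> no (count: 0)
  'cat' -> no (count: 0)
  'pretest' -> YES, starts with 'pre' (count: 1)
  'preheat' -> YES, starts with 'pre' (count: 2)
Total with prefix 'pre': 2

2


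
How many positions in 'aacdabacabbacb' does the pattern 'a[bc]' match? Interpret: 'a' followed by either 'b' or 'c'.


Pattern: a[bc] means 'a' followed by either 'b' or 'c'.
Scanning 'aacdabacabbacb' position-by-position:
  Pos 0: window 'aa' -> no
  Pos 1: window 'ac' -> MATCH
  Pos 2: window 'cd' -> no
  Pos 3: window 'da' -> no
  Pos 4: window 'ab' -> MATCH
  Pos 5: window 'ba' -> no
  Pos 6: window 'ac' -> MATCH
  Pos 7: window 'ca' -> no
  Pos 8: window 'ab' -> MATCH
  Pos 9: window 'bb' -> no
  Pos 10: window 'ba' -> no
  Pos 11: window 'ac' -> MATCH
  Pos 12: window 'cb' -> no
  Pos 13: window 'b' -> no
Total matches: 5

5


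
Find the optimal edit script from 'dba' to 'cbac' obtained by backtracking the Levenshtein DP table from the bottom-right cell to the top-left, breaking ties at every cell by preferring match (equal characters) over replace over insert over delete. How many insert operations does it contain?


Edit distance = 2. Backtracking from cell (3, 4) with preference match > replace > insert > delete,
then listing the resulting alignment 'dba' -> 'cbac' left to right:
  Step 1: replace d->c
  Step 2: keep 'b'
  Step 3: keep 'a'
  Step 4: insert 'c' [insertion #1]
Total insertions: 1

1


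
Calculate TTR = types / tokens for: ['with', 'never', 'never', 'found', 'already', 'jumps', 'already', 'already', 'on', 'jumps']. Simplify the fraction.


Tokens: 10
Unique types: ('already', 'found', 'jumps', 'never', 'on', 'with') = 6
TTR = 6/10
Simplify: divide both by 2 -> 3/5
TTR = 3/5

3/5


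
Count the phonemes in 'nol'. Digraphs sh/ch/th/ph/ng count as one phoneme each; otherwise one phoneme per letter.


Parsing 'nol' greedily, digraphs first:
  'n' -> consonant phoneme (phonemes so far: 1)
  'o' -> vowel phoneme (phonemes so far: 2)
  'l' -> consonant phoneme (phonemes so far: 3)
Total phonemes: 3

3


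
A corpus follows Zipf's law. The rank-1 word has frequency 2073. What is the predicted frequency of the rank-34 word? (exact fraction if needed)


Zipf's law: freq(rank) = f1 / rank
f1 = 2073, rank = 34
freq = 2073 / 34
GCD(2073, 34) = 1
Simplified: 2073/34

2073/34


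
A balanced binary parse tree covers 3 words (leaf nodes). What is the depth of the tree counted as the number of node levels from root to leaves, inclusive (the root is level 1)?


In a balanced binary tree with n leaves the deepest leaf is ceil(log2(n)) edges below the root,
so counting node levels inclusive of root and leaves gives ceil(log2(n)) + 1 levels.
log2(3) = 1.5850
ceil(1.5850) = 2
levels = 2 + 1 = 3

3


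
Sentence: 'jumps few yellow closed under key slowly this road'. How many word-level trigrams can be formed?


Word trigrams from [9] words:
  Trigram 1: (jumps few yellow)
  Trigram 2: (few yellow closed)
  Trigram 3: (yellow closed under)
  Trigram 4: (closed under key)
  Trigram 5: (under key slowly)
  Trigram 6: (key slowly this)
  Trigram 7: (slowly this road)
Total word trigrams: 9 - 2 = 7

7


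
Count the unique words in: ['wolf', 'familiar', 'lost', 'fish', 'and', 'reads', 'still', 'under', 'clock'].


Listing all tokens and tracking unique types:
  Token 1: 'wolf' -> NEW (unique so far: 1)
  Token 2: 'familiar' -> NEW (unique so far: 2)
  Token 3: 'lost' -> NEW (unique so far: 3)
  Token 4: 'fish' -> NEW (unique so far: 4)
  Token 5: 'and' -> NEW (unique so far: 5)
  Token 6: 'reads' -> NEW (unique so far: 6)
  Token 7: 'still' -> NEW (unique so far: 7)
  Token 8: 'under' -> NEW (unique so far: 8)
  Token 9: 'clock' -> NEW (unique so far: 9)
Unique types: ('and', 'clock', 'familiar', 'fish', 'lost', 'reads', 'still', 'under', 'wolf')
Vocabulary size: 9

9


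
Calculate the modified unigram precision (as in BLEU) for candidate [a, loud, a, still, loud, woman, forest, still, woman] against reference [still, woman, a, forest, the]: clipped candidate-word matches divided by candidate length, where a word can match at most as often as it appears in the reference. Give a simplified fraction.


Reference word counts: {'a': 1, 'forest': 1, 'still': 1, 'the': 1, 'woman': 1}
Checking each candidate word (with clipping):
  'a' -> in reference (ref count 1, used 1/1) -> match (matches: 1)
  'loud' -> not in reference -> no match (matches: 1)
  'a' -> ref count 1 already used up (1/1) -> clipped, no match (matches: 1)
  'still' -> in reference (ref count 1, used 1/1) -> match (matches: 2)
  'loud' -> not in reference -> no match (matches: 2)
  'woman' -> in reference (ref count 1, used 1/1) -> match (matches: 3)
  'forest' -> in reference (ref count 1, used 1/1) -> match (matches: 4)
  'still' -> ref count 1 already used up (1/1) -> clipped, no match (matches: 4)
  'woman' -> ref count 1 already used up (1/1) -> clipped, no match (matches: 4)
Clipped matches: 4, Candidate length: 9
Precision = 4/9

4/9


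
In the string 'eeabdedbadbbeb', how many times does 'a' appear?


Scanning 'eeabdedbadbbeb' for 'a':
  Position 2: 'a' -> MATCH (count: 1)
  Position 8: 'a' -> MATCH (count: 2)
Total occurrences of 'a': 2

2


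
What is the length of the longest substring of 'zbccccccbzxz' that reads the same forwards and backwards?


Scanning 'zbccccccbzxz' for palindromic substrings.
Substring at positions 0-9: 'zbccccccbz'.
Check: reverse('zbccccccbz') = 'zbccccccbz' -> palindrome confirmed.
Neighbouring characters ('-' / 'x') break symmetry, so it cannot extend further.
No longer palindromic substring exists; longest length = 10

10


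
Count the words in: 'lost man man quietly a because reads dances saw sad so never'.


Counting words by splitting on spaces:
  Word 1: 'lost'
  Word 2: 'man'
  Word 3: 'man'
  Word 4: 'quietly'
  Word 5: 'a'
  Word 6: 'because'
  Word 7: 'reads'
  Word 8: 'dances'
  Word 9: 'saw'
  Word 10: 'sad'
  Word 11: 'so'
  Word 12: 'never'
Total words: 12

12


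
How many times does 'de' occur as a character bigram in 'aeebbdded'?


Scanning 'aeebbdded' for bigram 'de':
  Position 0: 'ae' -> no
  Position 1: 'ee' -> no
  Position 2: 'eb' -> no
  Position 3: 'bb' -> no
  Position 4: 'bd' -> no
  Position 5: 'dd' -> no
  Position 6: 'de' -> MATCH
  Position 7: 'ed' -> no
Total matches: 1

1


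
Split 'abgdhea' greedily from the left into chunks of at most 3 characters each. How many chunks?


'abgdhea' has 7 characters.
Chunking with max size 3:
  Chunk 1: 'abg' (positions 0-2)
  Chunk 2: 'dhe' (positions 3-5)
  Chunk 3: 'a' (positions 6-6)
Total chunks: ceil(7 / 3) = 3

3


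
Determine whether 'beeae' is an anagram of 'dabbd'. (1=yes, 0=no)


Sort characters of 'beeae': 'abeee'
Sort characters of 'dabbd': 'abbdd'
Sorted forms differ -> they are NOT anagrams
Result: 0

0


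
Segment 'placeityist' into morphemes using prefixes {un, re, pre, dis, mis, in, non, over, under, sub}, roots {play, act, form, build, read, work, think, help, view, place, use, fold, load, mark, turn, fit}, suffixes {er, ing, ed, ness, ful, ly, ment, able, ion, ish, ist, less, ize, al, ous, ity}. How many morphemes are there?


Segmenting 'placeityist' against the inventory:
  'place' -> root (morpheme 1)
  'ity' -> suffix (morpheme 2)
  'ist' -> suffix (morpheme 3)
Total morphemes: 3

3


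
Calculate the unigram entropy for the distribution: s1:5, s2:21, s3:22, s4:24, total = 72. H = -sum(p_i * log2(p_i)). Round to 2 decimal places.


Computing entropy H = -sum(p_i * log2(p_i)):
  s1: p = 5/72 = 0.0694, -p*log2(p) = 0.2672
  s2: p = 21/72 = 0.2917, -p*log2(p) = 0.5185
  s3: p = 22/72 = 0.3056, -p*log2(p) = 0.5227
  s4: p = 24/72 = 0.3333, -p*log2(p) = 0.5283
H = sum of terms = 1.8367
Rounded to 2 decimals: 1.84

1.84


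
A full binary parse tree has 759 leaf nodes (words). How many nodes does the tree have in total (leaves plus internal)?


Leaf nodes (terminals): 759
Internal nodes = n - 1 = 759 - 1 = 758
Total = leaves + internal = 759 + 758 = 1517

1517


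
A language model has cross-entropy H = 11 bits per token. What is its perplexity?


Perplexity formula: PP = 2^H
H = 11
PP = 2^11
PP = 2^11 = 2048

2048


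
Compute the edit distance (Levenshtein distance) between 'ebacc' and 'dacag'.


Building DP table for s1='ebacc' (len 5) and s2='dacag' (len 5):
       d  a  c  a  g
    0  1  2  3  4  5
  e 1  1  2  3  4  5
  b 2  2  2  3  4  5
  a 3  3  2  3  3  4
  c 4  4  3  2  3  4
  c 5  5  4  3  3  4
Edit distance = dp[5][5] = 4

4


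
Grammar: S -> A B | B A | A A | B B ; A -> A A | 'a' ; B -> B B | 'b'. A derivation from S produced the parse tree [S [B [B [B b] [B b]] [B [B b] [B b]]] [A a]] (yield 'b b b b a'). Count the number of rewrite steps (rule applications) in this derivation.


Every bracketed nonterminal node [X ...] in the tree is produced by exactly one rule application.
Reading the tree off as a leftmost derivation:
  Step 1: S  =>  B A   (applied S -> B A)
  Step 2: B A  =>  B B A   (applied B -> B B)
  Step 3: B B A  =>  B B B A   (applied B -> B B)
  Step 4: B B B A  =>  b B B A   (applied B -> b)
  Step 5: b B B A  =>  b b B A   (applied B -> b)
  Step 6: b b B A  =>  b b B B A   (applied B -> B B)
  Step 7: b b B B A  =>  b b b B A   (applied B -> b)
  Step 8: b b b B A  =>  b b b b A   (applied B -> b)
  Step 9: b b b b A  =>  b b b b a   (applied A -> a)
Final yield: b b b b a
Total rewrite steps: 9

9


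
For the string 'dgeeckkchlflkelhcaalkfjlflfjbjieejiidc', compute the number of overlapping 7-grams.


String 'dgeeckkchlflkelhcaalkfjlflfjbjieejiidc' has length L = 38.
Number of overlapping n-grams = L - n + 1
Substituting: 38 - 7 + 1 = 32

32


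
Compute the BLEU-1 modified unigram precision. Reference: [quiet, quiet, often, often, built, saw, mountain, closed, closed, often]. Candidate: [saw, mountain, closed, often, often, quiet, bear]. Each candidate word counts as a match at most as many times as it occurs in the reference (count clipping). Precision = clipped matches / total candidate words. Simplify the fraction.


Reference word counts: {'built': 1, 'closed': 2, 'mountain': 1, 'often': 3, 'quiet': 2, 'saw': 1}
Checking each candidate word (with clipping):
  'saw' -> in reference (ref count 1, used 1/1) -> match (matches: 1)
  'mountain' -> in reference (ref count 1, used 1/1) -> match (matches: 2)
  'closed' -> in reference (ref count 2, used 1/2) -> match (matches: 3)
  'often' -> in reference (ref count 3, used 1/3) -> match (matches: 4)
  'often' -> in reference (ref count 3, used 2/3) -> match (matches: 5)
  'quiet' -> in reference (ref count 2, used 1/2) -> match (matches: 6)
  'bear' -> not in reference -> no match (matches: 6)
Clipped matches: 6, Candidate length: 7
Precision = 6/7

6/7


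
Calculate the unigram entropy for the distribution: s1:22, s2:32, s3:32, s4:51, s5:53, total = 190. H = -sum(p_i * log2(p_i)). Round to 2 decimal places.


Computing entropy H = -sum(p_i * log2(p_i)):
  s1: p = 22/190 = 0.1158, -p*log2(p) = 0.3602
  s2: p = 32/190 = 0.1684, -p*log2(p) = 0.4328
  s3: p = 32/190 = 0.1684, -p*log2(p) = 0.4328
  s4: p = 51/190 = 0.2684, -p*log2(p) = 0.5093
  s5: p = 53/190 = 0.2789, -p*log2(p) = 0.5138
H = sum of terms = 2.2489
Rounded to 2 decimals: 2.25

2.25


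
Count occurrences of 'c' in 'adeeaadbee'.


Scanning 'adeeaadbee' for 'c':
  No matches found.
Total occurrences of 'c': 0

0


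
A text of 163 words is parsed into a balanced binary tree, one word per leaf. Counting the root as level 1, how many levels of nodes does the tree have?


In a balanced binary tree with n leaves the deepest leaf is ceil(log2(n)) edges below the root,
so counting node levels inclusive of root and leaves gives ceil(log2(n)) + 1 levels.
log2(163) = 7.3487
ceil(7.3487) = 8
levels = 8 + 1 = 9

9


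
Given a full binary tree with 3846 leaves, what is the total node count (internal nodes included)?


Leaf nodes (terminals): 3846
Internal nodes = n - 1 = 3846 - 1 = 3845
Total = leaves + internal = 3846 + 3845 = 7691

7691


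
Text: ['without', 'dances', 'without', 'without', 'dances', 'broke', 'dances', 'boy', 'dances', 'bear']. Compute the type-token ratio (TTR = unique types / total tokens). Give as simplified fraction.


Tokens: 10
Unique types: ('bear', 'boy', 'broke', 'dances', 'without') = 5
TTR = 5/10
Simplify: divide both by 5 -> 1/2
TTR = 1/2

1/2


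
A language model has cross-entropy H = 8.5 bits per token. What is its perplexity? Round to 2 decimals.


Perplexity formula: PP = 2^H
H = 8.5
PP = 2^8.5
Decompose: 2^8.5 = 2^8 * 2^0.5 = 2^8 * sqrt(2)
2^8 = 256, sqrt(2) ~ 1.4142136
PP ~ 256 * 1.4142136 = 362.0386816
Rounded to 2 decimals: 362.04

362.04


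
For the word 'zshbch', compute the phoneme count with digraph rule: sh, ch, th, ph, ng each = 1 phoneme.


Parsing 'zshbch' greedily, digraphs first:
  'z' -> consonant phoneme (phonemes so far: 1)
  'sh' -> digraph (1 consonant phoneme) (phonemes so far: 2)
  'b' -> consonant phoneme (phonemes so far: 3)
  'ch' -> digraph (1 consonant phoneme) (phonemes so far: 4)
Total phonemes: 4

4


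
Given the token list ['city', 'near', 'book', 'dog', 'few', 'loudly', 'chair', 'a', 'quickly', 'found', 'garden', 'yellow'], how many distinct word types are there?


Listing all tokens and tracking unique types:
  Token 1: 'city' -> NEW (unique so far: 1)
  Token 2: 'near' -> NEW (unique so far: 2)
  Token 3: 'book' -> NEW (unique so far: 3)
  Token 4: 'dog' -> NEW (unique so far: 4)
  Token 5: 'few' -> NEW (unique so far: 5)
  Token 6: 'loudly' -> NEW (unique so far: 6)
  Token 7: 'chair' -> NEW (unique so far: 7)
  Token 8: 'a' -> NEW (unique so far: 8)
  Token 9: 'quickly' -> NEW (unique so far: 9)
  Token 10: 'found' -> NEW (unique so far: 10)
  Token 11: 'garden' -> NEW (unique so far: 11)
  Token 12: 'yellow' -> NEW (unique so far: 12)
Unique types: ('a', 'book', 'chair', 'city', 'dog', 'few', 'found', 'garden', 'loudly', 'near', 'quickly', 'yellow')
Vocabulary size: 12

12


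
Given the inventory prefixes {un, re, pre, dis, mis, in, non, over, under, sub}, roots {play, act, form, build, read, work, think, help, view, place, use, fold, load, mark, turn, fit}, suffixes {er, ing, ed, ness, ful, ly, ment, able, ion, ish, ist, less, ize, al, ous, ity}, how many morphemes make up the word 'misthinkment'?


Segmenting 'misthinkment' against the inventory:
  'mis' -> prefix (morpheme 1)
  'think' -> root (morpheme 2)
  'ment' -> suffix (morpheme 3)
Total morphemes: 3

3


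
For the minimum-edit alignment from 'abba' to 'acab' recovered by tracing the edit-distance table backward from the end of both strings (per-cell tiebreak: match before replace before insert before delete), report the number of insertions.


Edit distance = 3. Backtracking from cell (4, 4) with preference match > replace > insert > delete,
then listing the resulting alignment 'abba' -> 'acab' left to right:
  Step 1: keep 'a'
  Step 2: replace b->c
  Step 3: replace b->a
  Step 4: replace a->b
Total insertions: 0

0


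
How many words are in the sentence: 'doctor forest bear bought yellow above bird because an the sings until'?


Counting words by splitting on spaces:
  Word 1: 'doctor'
  Word 2: 'forest'
  Word 3: 'bear'
  Word 4: 'bought'
  Word 5: 'yellow'
  Word 6: 'above'
  Word 7: 'bird'
  Word 8: 'because'
  Word 9: 'an'
  Word 10: 'the'
  Word 11: 'sings'
  Word 12: 'until'
Total words: 12

12


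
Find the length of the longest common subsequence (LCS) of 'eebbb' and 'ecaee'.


DP table for LCS of 'eebbb' and 'ecaee':
       e  c  a  e  e
    0  0  0  0  0  0
  e 0  1  1  1  1  1
  e 0  1  1  1  2  2
  b 0  1  1  1  2  2
  b 0  1  1  1  2  2
  b 0  1  1  1  2  2
LCS: 'ee'
LCS length = 2

2


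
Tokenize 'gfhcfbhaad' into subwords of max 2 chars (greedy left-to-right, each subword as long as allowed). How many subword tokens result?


'gfhcfbhaad' has 10 characters.
Chunking with max size 2:
  Chunk 1: 'gf' (positions 0-1)
  Chunk 2: 'hc' (positions 2-3)
  Chunk 3: 'fb' (positions 4-5)
  Chunk 4: 'ha' (positions 6-7)
  Chunk 5: 'ad' (positions 8-9)
Total chunks: ceil(10 / 2) = 5

5


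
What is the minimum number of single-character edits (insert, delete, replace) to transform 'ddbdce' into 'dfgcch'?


Building DP table for s1='ddbdce' (len 6) and s2='dfgcch' (len 6):
       d  f  g  c  c  h
    0  1  2  3  4  5  6
  d 1  0  1  2  3  4  5
  d 2  1  1  2  3  4  5
  b 3  2  2  2  3  4  5
  d 4  3  3  3  3  4  5
  c 5  4  4  4  3  3  4
  e 6  5  5  5  4  4  4
Edit distance = dp[6][6] = 4

4


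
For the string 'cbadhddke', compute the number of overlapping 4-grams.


String 'cbadhddke' has length L = 9.
Number of overlapping n-grams = L - n + 1
Substituting: 9 - 4 + 1 = 6

6


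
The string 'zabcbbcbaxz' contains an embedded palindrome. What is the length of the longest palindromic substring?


Scanning 'zabcbbcbaxz' for palindromic substrings.
Substring at positions 1-8: 'abcbbcba'.
Check: reverse('abcbbcba') = 'abcbbcba' -> palindrome confirmed.
Neighbouring characters ('z' / 'x') break symmetry, so it cannot extend further.
No longer palindromic substring exists; longest length = 8

8


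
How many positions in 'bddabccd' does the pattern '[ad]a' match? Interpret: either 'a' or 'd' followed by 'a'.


Pattern: [ad]a means either 'a' or 'd' followed by 'a'.
Scanning 'bddabccd' position-by-position:
  Pos 0: window 'bd' -> no
  Pos 1: window 'dd' -> no
  Pos 2: window 'da' -> MATCH
  Pos 3: window 'ab' -> no
  Pos 4: window 'bc' -> no
  Pos 5: window 'cc' -> no
  Pos 6: window 'cd' -> no
  Pos 7: window 'd' -> no
Total matches: 1

1
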